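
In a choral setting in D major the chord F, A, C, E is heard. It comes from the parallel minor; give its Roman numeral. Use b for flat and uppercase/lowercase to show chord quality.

bIIImaj7

F is the lowered form of scale degree 3 in D major (the diatonic degree 3 is F#). Diatonically D major has F#m (iii) on that degree; F–A–C–E is instead the major-seventh chord native to D minor, so it takes the label bIIImaj7.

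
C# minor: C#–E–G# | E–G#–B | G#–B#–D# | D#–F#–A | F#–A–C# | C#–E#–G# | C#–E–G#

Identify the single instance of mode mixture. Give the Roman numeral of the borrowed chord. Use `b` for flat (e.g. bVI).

The diatonic triads in C# minor (with V from harmonic minor) are C#m, D#dim, E, F#m, G#, A, B. C#–E–G# = C#m, E–G#–B = E, G#–B#–D# = G#, D#–F#–A = D#dim and F#–A–C# = F#m all belong to that set. C#–E#–G# is not: scale degree 1 in C# minor carries C#m (i). In C# major the chord on that degree is C#, so here it functions as I, borrowed from the parallel major.

I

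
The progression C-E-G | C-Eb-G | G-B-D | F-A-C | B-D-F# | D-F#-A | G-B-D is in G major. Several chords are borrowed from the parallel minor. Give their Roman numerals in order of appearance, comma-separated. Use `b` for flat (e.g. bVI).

G major has the diatonic set G, Am, Bm, C, D, Em, F#dim. C–E–G = C, G–B–D = G, B–D–F# = Bm and D–F#–A = D all belong to that set. C–Eb–G doesn't fit — on degree 4 G major would have C (IV). Cm is the degree-4 chord of G minor, so it is the borrowed iv. F–A–C is not: scale degree 7 in G major carries F#dim (vii°). In G minor the chord on that degree is F, so here it functions as bVII, borrowed from the parallel minor.

iv, bVII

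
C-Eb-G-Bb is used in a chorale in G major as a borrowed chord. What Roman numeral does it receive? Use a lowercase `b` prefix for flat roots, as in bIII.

iv7

The root C is the diatonic 4th degree of G major; the borrowing shows in the chord quality. Diatonically G major has C (IV) on that degree; C–Eb–G–Bb is instead the minor-seventh chord native to G minor, so it takes the label iv7.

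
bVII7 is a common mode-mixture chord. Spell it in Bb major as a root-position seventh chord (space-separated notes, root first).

Scale degree 7 in Bb major is A. bVII7 uses the lowered form, Ab, taken from Bb minor. In Bb minor the chord on Ab is Ab–C–Eb–Gb.

Ab C Eb Gb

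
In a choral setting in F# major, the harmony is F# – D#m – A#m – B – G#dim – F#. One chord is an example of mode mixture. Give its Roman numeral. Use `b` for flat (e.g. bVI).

In F# major the diatonic chords are F#, G#m, A#m, B, C#, D#m, E#dim. Of the given chords, F#, D#m, A#m and B are diatonic. G#dim (G#–B–D) is not: scale degree 2 in F# major carries G#m (ii). In F# minor the chord on that degree is G#dim, so here it functions as ii°, borrowed from the parallel minor.

ii°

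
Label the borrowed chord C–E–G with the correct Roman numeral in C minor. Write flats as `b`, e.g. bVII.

C is scale degree 1 in C minor. The diatonic chord on degree 1 would be Cm (i), but C–E–G is the major chord from C major. As a borrowed chord it is labeled I.

I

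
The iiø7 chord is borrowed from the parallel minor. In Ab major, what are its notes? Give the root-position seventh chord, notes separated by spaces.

iiø7 is built on scale degree 2, which is Bb in both Ab major and its parallel. In Ab minor the chord on Bb is Bb–Db–Fb–Ab.

Bb Db Fb Ab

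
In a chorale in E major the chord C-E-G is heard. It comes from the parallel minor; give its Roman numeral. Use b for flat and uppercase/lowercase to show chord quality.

bVI

C is the lowered form of scale degree 6 in E major (the diatonic degree 6 is C#). The diatonic chord on degree 6 would be C#m (vi), but C–E–G is the major chord from E minor. As a borrowed chord it is labeled bVI.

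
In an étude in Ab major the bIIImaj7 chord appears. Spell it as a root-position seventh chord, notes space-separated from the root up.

bIIImaj7 is built on the lowered scale degree 3. In Ab major degree 3 is C; lowered it becomes Cb. In Ab minor the chord on Cb is Cb–Eb–Gb–Bb.

Cb Eb Gb Bb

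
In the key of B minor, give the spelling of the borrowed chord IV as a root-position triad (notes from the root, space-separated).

The root, E, is scale degree 4 — the same note in B minor and B major; only the chord quality changes. Building the major chord from the parallel major on E: E–G#–B.

E G# B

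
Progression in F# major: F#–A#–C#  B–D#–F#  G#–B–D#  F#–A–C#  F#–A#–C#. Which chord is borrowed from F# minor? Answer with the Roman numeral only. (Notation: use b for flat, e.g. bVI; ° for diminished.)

The diatonic triads in F# major are F#, G#m, A#m, B, C#, D#m, E#dim. F#–A#–C# = F#, B–D#–F# = B and G#–B–D# = G#m all belong to that set. But F#–A–C# is foreign: the diatonic I on degree 1 is F#, whereas F#m comes from F# minor. It is labeled i.

i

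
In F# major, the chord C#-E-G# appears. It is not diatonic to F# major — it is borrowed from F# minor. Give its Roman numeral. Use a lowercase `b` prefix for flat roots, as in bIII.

C# is scale degree 5 in F# major. The diatonic chord on degree 5 would be C# (V), but C#–E–G# is the minor chord from F# minor. As a borrowed chord it is labeled v.

v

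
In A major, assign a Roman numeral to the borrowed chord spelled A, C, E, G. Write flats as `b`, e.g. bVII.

i7

A is scale degree 1 in A major. Diatonically A major has A (I) on that degree; A–C–E–G is instead the minor-seventh chord native to A minor, so it takes the label i7.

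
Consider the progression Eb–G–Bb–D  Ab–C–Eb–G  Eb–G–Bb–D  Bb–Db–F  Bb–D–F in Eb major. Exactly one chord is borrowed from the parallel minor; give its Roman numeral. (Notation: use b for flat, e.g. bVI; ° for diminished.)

v

The diatonic triads in Eb major are Eb, Fm, Gm, Ab, Bb, Cm, Ddim. Of the given chords, Eb–G–Bb–D = Ebmaj7, Ab–C–Eb–G = Abmaj7 and Bb–D–F = Bb are diatonic. Bb–Db–F doesn't fit — on degree 5 Eb major would have Bb (V). Bbm is the degree-5 chord of Eb minor, so it is the borrowed v.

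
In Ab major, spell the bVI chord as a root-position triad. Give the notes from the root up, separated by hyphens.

Scale degree 6 in Ab major is F. bVI uses the lowered form, Fb, taken from Ab minor. Building the major chord from the parallel minor on Fb: Fb–Ab–Cb.

Fb-Ab-Cb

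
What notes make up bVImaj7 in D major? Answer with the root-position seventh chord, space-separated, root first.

The root of bVImaj7 is the lowered 6th degree: B becomes Bb. Stacking thirds in D minor on Bb gives Bb–D–F–A.

Bb D F A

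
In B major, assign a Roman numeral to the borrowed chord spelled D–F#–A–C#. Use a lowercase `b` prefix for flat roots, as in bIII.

D is the lowered form of scale degree 3 in B major (the diatonic degree 3 is D#). The diatonic chord on degree 3 would be D#m (iii), but D–F#–A–C# is the major-seventh chord from B minor. As a borrowed chord it is labeled bIIImaj7.

bIIImaj7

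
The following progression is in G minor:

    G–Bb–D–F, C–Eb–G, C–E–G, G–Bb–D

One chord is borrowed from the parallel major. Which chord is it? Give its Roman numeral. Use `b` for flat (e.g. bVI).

IV

G minor has the diatonic set Gm, Adim, Bb, Cm, D, Eb, F (with V from harmonic minor). Of the given chords, G–Bb–D–F = Gm7, C–Eb–G = Cm and G–Bb–D = Gm are diatonic. C–E–G is not: scale degree 4 in G minor carries Cm (iv). In G major the chord on that degree is C, so here it functions as IV, borrowed from the parallel major.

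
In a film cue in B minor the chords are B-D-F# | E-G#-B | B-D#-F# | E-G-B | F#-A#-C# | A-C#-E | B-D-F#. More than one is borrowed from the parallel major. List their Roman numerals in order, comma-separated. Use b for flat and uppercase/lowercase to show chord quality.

IV, I

The diatonic triads in B minor (with V from harmonic minor) are Bm, C#dim, D, Em, F#, G, A. B–D–F# = Bm, E–G–B = Em, F#–A#–C# = F# and A–C#–E = A are all diatonic. E–G#–B is not: scale degree 4 in B minor carries Em (iv). In B major the chord on that degree is E, so here it functions as IV, borrowed from the parallel major. B–D#–F# doesn't fit — on degree 1 B minor would have Bm (i). B is the degree-1 chord of B major, so it is the borrowed I.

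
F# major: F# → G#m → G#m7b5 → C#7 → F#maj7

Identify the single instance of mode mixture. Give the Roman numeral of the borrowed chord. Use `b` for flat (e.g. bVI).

The diatonic triads in F# major are F#, G#m, A#m, B, C#, D#m, E#dim. F#, G#m, C#7 and F#maj7 are all diatonic. G#m7b5 (G#–B–D–F#) is not: scale degree 2 in F# major carries G#m (ii). In F# minor the chord on that degree is G#m7b5, so here it functions as iiø7, borrowed from the parallel minor.

iiø7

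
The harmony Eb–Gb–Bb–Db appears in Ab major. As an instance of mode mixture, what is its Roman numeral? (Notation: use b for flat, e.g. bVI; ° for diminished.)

Eb is scale degree 5 in Ab major. Diatonically Ab major has Eb (V) on that degree; Eb–Gb–Bb–Db is instead the minor-seventh chord native to Ab minor, so it takes the label v7.

v7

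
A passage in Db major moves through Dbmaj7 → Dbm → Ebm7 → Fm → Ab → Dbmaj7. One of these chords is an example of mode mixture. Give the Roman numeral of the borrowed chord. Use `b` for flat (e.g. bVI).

In Db major the diatonic chords are Db, Ebm, Fm, Gb, Ab, Bbm, Cdim. Of the given chords, Dbmaj7, Ebm7, Fm and Ab are diatonic. Dbm (Db–Fb–Ab) is not: scale degree 1 in Db major carries Db (I). In Db minor the chord on that degree is Dbm, so here it functions as i, borrowed from the parallel minor.

i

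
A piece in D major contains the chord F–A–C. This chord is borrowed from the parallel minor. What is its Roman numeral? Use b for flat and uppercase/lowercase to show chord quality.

The root F is the lowered 3rd scale degree — diatonically D major has F# there. Diatonically D major has F#m (iii) on that degree; F–A–C is instead the major chord native to D minor, so it takes the label bIII.

bIII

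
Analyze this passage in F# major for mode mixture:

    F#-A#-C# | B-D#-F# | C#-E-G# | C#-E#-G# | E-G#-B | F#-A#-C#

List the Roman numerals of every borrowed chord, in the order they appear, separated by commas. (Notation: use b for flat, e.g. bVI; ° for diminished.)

F# major has the diatonic set F#, G#m, A#m, B, C#, D#m, E#dim. F#–A#–C# = F#, B–D#–F# = B and C#–E#–G# = C# are all diatonic. C#–E–G# doesn't fit — on degree 5 F# major would have C# (V). C#m is the degree-5 chord of F# minor, so it is the borrowed v. E–G#–B is not: scale degree 7 in F# major carries E#dim (vii°). In F# minor the chord on that degree is E, so here it functions as bVII, borrowed from the parallel minor.

v, bVII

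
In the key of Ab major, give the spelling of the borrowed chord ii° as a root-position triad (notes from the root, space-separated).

Bb Db Fb

ii° is built on scale degree 2, which is Bb in both Ab major and its parallel. In Ab minor the chord on Bb is Bb–Db–Fb.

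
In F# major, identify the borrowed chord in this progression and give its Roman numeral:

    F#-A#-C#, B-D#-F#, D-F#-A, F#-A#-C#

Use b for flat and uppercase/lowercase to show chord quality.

The diatonic triads in F# major are F#, G#m, A#m, B, C#, D#m, E#dim. F#–A#–C# = F# and B–D#–F# = B both belong to that set. But D–F#–A is foreign: the diatonic vi on degree 6 is D#m, whereas D comes from F# minor. It is labeled bVI.

bVI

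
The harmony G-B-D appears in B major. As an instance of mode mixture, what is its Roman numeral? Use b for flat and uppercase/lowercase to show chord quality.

bVI

The root G is the lowered 6th scale degree — diatonically B major has G# there. The diatonic chord on degree 6 would be G#m (vi), but G–B–D is the major chord from B minor. As a borrowed chord it is labeled bVI.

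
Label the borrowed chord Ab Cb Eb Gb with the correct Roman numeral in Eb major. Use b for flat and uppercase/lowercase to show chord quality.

The root Ab is the diatonic 4th degree of Eb major; the borrowing shows in the chord quality. The diatonic chord on degree 4 would be Ab (IV), but Ab–Cb–Eb–Gb is the minor-seventh chord from Eb minor. As a borrowed chord it is labeled iv7.

iv7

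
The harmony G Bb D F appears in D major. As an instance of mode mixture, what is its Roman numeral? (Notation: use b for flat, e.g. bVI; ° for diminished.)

iv7

G is scale degree 4 in D major. Diatonically D major has G (IV) on that degree; G–Bb–D–F is instead the minor-seventh chord native to D minor, so it takes the label iv7.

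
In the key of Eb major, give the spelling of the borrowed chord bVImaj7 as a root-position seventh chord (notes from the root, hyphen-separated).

Cb-Eb-Gb-Bb

The root of bVImaj7 is the lowered 6th degree: C becomes Cb. Building the major-seventh chord from the parallel minor on Cb: Cb–Eb–Gb–Bb.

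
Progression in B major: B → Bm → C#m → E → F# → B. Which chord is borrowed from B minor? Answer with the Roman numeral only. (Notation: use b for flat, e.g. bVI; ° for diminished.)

B major has the diatonic set B, C#m, D#m, E, F#, G#m, A#dim. B, C#m, E and F# are all diatonic. But Bm (B–D–F#) is foreign: the diatonic I on degree 1 is B, whereas Bm comes from B minor. It is labeled i.

i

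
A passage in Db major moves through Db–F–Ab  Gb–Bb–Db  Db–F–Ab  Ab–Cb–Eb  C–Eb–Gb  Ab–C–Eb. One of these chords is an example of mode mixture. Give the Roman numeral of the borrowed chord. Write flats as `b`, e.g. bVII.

v

In Db major the diatonic chords are Db, Ebm, Fm, Gb, Ab, Bbm, Cdim. Db–F–Ab = Db, Gb–Bb–Db = Gb, C–Eb–Gb = Cdim and Ab–C–Eb = Ab are all diatonic. But Ab–Cb–Eb is foreign: the diatonic V on degree 5 is Ab, whereas Abm comes from Db minor. It is labeled v.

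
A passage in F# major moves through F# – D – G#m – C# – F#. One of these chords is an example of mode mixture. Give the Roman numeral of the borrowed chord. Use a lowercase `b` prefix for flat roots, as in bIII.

The diatonic triads in F# major are F#, G#m, A#m, B, C#, D#m, E#dim. Of the given chords, F#, G#m and C# are diatonic. D (D–F#–A) doesn't fit — on degree 6 F# major would have D#m (vi). D is the degree-6 chord of F# minor, so it is the borrowed bVI.

bVI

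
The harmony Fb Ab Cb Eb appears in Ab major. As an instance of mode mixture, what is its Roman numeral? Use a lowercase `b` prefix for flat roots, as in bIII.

The root Fb is the lowered 6th scale degree — diatonically Ab major has F there. The diatonic chord on degree 6 would be Fm (vi), but Fb–Ab–Cb–Eb is the major-seventh chord from Ab minor. As a borrowed chord it is labeled bVImaj7.

bVImaj7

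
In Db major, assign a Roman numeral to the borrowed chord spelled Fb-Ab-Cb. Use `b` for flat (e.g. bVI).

bIII

Fb is the lowered form of scale degree 3 in Db major (the diatonic degree 3 is F). Diatonically Db major has Fm (iii) on that degree; Fb–Ab–Cb is instead the major chord native to Db minor, so it takes the label bIII.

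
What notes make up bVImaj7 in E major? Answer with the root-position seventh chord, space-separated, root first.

Scale degree 6 in E major is C#. bVImaj7 uses the lowered form, C, taken from E minor. Stacking thirds in E minor on C gives C–E–G–B.

C E G B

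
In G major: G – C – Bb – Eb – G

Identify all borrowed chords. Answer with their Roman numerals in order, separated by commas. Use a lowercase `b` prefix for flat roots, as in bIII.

In G major the diatonic chords are G, Am, Bm, C, D, Em, F#dim. G and C are both diatonic. But Bb (Bb–D–F) is foreign: the diatonic iii on degree 3 is Bm, whereas Bb comes from G minor. It is labeled bIII. But Eb (Eb–G–Bb) is foreign: the diatonic vi on degree 6 is Em, whereas Eb comes from G minor. It is labeled bVI.

bIII, bVI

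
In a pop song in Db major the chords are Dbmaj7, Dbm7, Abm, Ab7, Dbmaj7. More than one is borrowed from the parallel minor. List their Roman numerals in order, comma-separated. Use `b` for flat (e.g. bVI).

In Db major the diatonic chords are Db, Ebm, Fm, Gb, Ab, Bbm, Cdim. Dbmaj7 and Ab7 both belong to that set. But Dbm7 (Db–Fb–Ab–Cb) is foreign: the diatonic I on degree 1 is Db, whereas Dbm7 comes from Db minor. It is labeled i7. But Abm (Ab–Cb–Eb) is foreign: the diatonic V on degree 5 is Ab, whereas Abm comes from Db minor. It is labeled v.

i7, v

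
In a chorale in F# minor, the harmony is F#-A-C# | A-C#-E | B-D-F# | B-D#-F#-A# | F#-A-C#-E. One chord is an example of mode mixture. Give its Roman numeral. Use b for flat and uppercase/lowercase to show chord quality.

In F# minor (with V from harmonic minor) the diatonic chords are F#m, G#dim, A, Bm, C#, D, E. F#–A–C# = F#m, A–C#–E = A, B–D–F# = Bm and F#–A–C#–E = F#m7 all belong to that set. B–D#–F#–A# is not: scale degree 4 in F# minor carries Bm (iv). In F# major the chord on that degree is Bmaj7, so here it functions as IVmaj7, borrowed from the parallel major.

IVmaj7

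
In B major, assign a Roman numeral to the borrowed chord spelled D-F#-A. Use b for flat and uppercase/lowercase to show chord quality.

The root D is the lowered 3rd scale degree — diatonically B major has D# there. The diatonic chord on degree 3 would be D#m (iii), but D–F#–A is the major chord from B minor. As a borrowed chord it is labeled bIII.

bIII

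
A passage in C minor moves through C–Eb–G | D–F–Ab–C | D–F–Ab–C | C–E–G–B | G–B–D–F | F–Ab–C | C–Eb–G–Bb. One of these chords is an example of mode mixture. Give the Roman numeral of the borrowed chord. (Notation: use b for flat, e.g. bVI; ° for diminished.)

Imaj7

In C minor (with V from harmonic minor) the diatonic chords are Cm, Ddim, Eb, Fm, G, Ab, Bb. C–Eb–G = Cm, D–F–Ab–C = Dm7b5, G–B–D–F = G7, F–Ab–C = Fm and C–Eb–G–Bb = Cm7 are all diatonic. C–E–G–B doesn't fit — on degree 1 C minor would have Cm (i). Cmaj7 is the degree-1 chord of C major, so it is the borrowed Imaj7.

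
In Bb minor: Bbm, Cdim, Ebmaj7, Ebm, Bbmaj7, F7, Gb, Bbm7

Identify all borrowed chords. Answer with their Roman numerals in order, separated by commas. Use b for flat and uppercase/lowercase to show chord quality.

IVmaj7, Imaj7

Bb minor has the diatonic set Bbm, Cdim, Db, Ebm, F, Gb, Ab (with V from harmonic minor). Bbm, Cdim, Ebm, F7, Gb and Bbm7 all belong to that set. Ebmaj7 (Eb–G–Bb–D) doesn't fit — on degree 4 Bb minor would have Ebm (iv). Ebmaj7 is the degree-4 chord of Bb major, so it is the borrowed IVmaj7. Bbmaj7 (Bb–D–F–A) is not: scale degree 1 in Bb minor carries Bbm (i). In Bb major the chord on that degree is Bbmaj7, so here it functions as Imaj7, borrowed from the parallel major.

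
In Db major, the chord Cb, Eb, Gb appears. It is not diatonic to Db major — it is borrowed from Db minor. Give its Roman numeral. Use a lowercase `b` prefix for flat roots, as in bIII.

bVII

Cb is the lowered form of scale degree 7 in Db major (the diatonic degree 7 is C). Diatonically Db major has Cdim (vii°) on that degree; Cb–Eb–Gb is instead the major chord native to Db minor, so it takes the label bVII.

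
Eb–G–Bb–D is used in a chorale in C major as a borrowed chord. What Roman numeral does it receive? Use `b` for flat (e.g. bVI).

bIIImaj7

In C major scale degree 3 is E; Eb is its lowered form, from C minor. The diatonic chord on degree 3 would be Em (iii), but Eb–G–Bb–D is the major-seventh chord from C minor. As a borrowed chord it is labeled bIIImaj7.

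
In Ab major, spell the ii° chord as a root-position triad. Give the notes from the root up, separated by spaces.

The root, Bb, is scale degree 2 — the same note in Ab major and Ab minor; only the chord quality changes. In Ab minor the chord on Bb is Bb–Db–Fb.

Bb Db Fb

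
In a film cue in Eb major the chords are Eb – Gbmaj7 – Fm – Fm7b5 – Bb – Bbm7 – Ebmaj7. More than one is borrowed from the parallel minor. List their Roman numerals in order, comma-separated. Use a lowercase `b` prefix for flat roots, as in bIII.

bIIImaj7, iiø7, v7

The diatonic triads in Eb major are Eb, Fm, Gm, Ab, Bb, Cm, Ddim. Eb, Fm, Bb and Ebmaj7 are all diatonic. Gbmaj7 (Gb–Bb–Db–F) is not: scale degree 3 in Eb major carries Gm (iii). In Eb minor the chord on that degree is Gbmaj7, so here it functions as bIIImaj7, borrowed from the parallel minor. Fm7b5 (F–Ab–Cb–Eb) doesn't fit — on degree 2 Eb major would have Fm (ii). Fm7b5 is the degree-2 chord of Eb minor, so it is the borrowed iiø7. Bbm7 (Bb–Db–F–Ab) is not: scale degree 5 in Eb major carries Bb (V). In Eb minor the chord on that degree is Bbm7, so here it functions as v7, borrowed from the parallel minor.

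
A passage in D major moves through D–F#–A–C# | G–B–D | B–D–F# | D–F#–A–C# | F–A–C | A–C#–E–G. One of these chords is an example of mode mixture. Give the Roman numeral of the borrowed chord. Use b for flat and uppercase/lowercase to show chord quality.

bIII

The diatonic triads in D major are D, Em, F#m, G, A, Bm, C#dim. Of the given chords, D–F#–A–C# = Dmaj7, G–B–D = G, B–D–F# = Bm and A–C#–E–G = A7 are diatonic. But F–A–C is foreign: the diatonic iii on degree 3 is F#m, whereas F comes from D minor. It is labeled bIII.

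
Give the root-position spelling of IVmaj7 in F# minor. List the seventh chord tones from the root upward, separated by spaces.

B D# F# A#

The root, B, is scale degree 4 — the same note in F# minor and F# major; only the chord quality changes. In F# major the chord on B is B–D#–F#–A#.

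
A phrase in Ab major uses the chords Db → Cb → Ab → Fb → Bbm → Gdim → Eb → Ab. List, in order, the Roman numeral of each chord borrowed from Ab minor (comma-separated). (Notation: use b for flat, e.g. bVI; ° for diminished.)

The diatonic triads in Ab major are Ab, Bbm, Cm, Db, Eb, Fm, Gdim. Of the given chords, Db, Ab, Bbm, Gdim and Eb are diatonic. But Cb (Cb–Eb–Gb) is foreign: the diatonic iii on degree 3 is Cm, whereas Cb comes from Ab minor. It is labeled bIII. Fb (Fb–Ab–Cb) doesn't fit — on degree 6 Ab major would have Fm (vi). Fb is the degree-6 chord of Ab minor, so it is the borrowed bVI.

bIII, bVI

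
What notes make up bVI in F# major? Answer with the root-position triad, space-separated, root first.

D F# A

Scale degree 6 in F# major is D#. bVI uses the lowered form, D, taken from F# minor. In F# minor the chord on D is D–F#–A.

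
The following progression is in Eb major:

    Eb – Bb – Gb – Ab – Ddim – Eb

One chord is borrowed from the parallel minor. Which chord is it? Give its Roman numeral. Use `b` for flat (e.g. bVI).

The diatonic triads in Eb major are Eb, Fm, Gm, Ab, Bb, Cm, Ddim. Eb, Bb, Ab and Ddim are all diatonic. But Gb (Gb–Bb–Db) is foreign: the diatonic iii on degree 3 is Gm, whereas Gb comes from Eb minor. It is labeled bIII.

bIII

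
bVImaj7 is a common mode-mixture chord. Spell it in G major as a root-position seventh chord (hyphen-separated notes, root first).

Eb-G-Bb-D

The root of bVImaj7 is the lowered 6th degree: E becomes Eb. In G minor the chord on Eb is Eb–G–Bb–D.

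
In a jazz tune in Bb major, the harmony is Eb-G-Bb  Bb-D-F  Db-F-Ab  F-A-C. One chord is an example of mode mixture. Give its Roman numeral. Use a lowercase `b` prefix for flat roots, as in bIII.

The diatonic triads in Bb major are Bb, Cm, Dm, Eb, F, Gm, Adim. Eb–G–Bb = Eb, Bb–D–F = Bb and F–A–C = F all belong to that set. But Db–F–Ab is foreign: the diatonic iii on degree 3 is Dm, whereas Db comes from Bb minor. It is labeled bIII.

bIII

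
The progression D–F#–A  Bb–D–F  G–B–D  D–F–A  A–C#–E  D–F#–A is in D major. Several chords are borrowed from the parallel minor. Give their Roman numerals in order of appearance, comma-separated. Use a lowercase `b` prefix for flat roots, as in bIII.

bVI, i

In D major the diatonic chords are D, Em, F#m, G, A, Bm, C#dim. D–F#–A = D, G–B–D = G and A–C#–E = A all belong to that set. But Bb–D–F is foreign: the diatonic vi on degree 6 is Bm, whereas Bb comes from D minor. It is labeled bVI. D–F–A is not: scale degree 1 in D major carries D (I). In D minor the chord on that degree is Dm, so here it functions as i, borrowed from the parallel minor.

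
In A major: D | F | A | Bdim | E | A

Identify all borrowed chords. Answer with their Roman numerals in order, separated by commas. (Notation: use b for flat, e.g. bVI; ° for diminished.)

bVI, ii°

The diatonic triads in A major are A, Bm, C#m, D, E, F#m, G#dim. D, A and E are all diatonic. But F (F–A–C) is foreign: the diatonic vi on degree 6 is F#m, whereas F comes from A minor. It is labeled bVI. Bdim (B–D–F) doesn't fit — on degree 2 A major would have Bm (ii). Bdim is the degree-2 chord of A minor, so it is the borrowed ii°.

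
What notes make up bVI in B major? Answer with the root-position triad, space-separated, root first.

The root of bVI is the lowered 6th degree: G# becomes G. Building the major chord from the parallel minor on G: G–B–D.

G B D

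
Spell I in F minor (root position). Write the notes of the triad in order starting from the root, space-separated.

F A C

I is built on scale degree 1, which is F in both F minor and its parallel. In F major the chord on F is F–A–C.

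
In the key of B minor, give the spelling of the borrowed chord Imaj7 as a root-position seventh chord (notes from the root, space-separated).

The root, B, is scale degree 1 — the same note in B minor and B major; only the chord quality changes. In B major the chord on B is B–D#–F#–A#.

B D# F# A#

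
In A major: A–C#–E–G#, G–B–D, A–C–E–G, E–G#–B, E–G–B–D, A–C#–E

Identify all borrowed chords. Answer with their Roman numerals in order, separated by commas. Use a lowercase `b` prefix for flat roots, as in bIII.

A major has the diatonic set A, Bm, C#m, D, E, F#m, G#dim. A–C#–E–G# = Amaj7, E–G#–B = E and A–C#–E = A are all diatonic. G–B–D is not: scale degree 7 in A major carries G#dim (vii°). In A minor the chord on that degree is G, so here it functions as bVII, borrowed from the parallel minor. A–C–E–G is not: scale degree 1 in A major carries A (I). In A minor the chord on that degree is Am7, so here it functions as i7, borrowed from the parallel minor. E–G–B–D is not: scale degree 5 in A major carries E (V). In A minor the chord on that degree is Em7, so here it functions as v7, borrowed from the parallel minor.

bVII, i7, v7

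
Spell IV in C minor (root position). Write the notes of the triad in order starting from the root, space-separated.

IV is built on scale degree 4, which is F in both C minor and its parallel. Building the major chord from the parallel major on F: F–A–C.

F A C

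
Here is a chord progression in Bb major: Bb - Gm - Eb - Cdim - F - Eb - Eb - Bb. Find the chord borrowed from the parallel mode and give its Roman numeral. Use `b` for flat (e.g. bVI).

Bb major has the diatonic set Bb, Cm, Dm, Eb, F, Gm, Adim. Bb, Gm, Eb and F are all diatonic. But Cdim (C–Eb–Gb) is foreign: the diatonic ii on degree 2 is Cm, whereas Cdim comes from Bb minor. It is labeled ii°.

ii°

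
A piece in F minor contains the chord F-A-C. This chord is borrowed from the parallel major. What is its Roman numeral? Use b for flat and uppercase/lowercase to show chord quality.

F is scale degree 1 in F minor. F–A–C is a major chord — the form found in F major, not the diatonic i (Fm). Borrowed into F minor it is written I.

I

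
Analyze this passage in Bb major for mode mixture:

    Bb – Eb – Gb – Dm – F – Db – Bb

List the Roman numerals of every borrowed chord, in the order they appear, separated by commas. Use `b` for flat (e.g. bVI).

bVI, bIII

Bb major has the diatonic set Bb, Cm, Dm, Eb, F, Gm, Adim. Of the given chords, Bb, Eb, Dm and F are diatonic. Gb (Gb–Bb–Db) doesn't fit — on degree 6 Bb major would have Gm (vi). Gb is the degree-6 chord of Bb minor, so it is the borrowed bVI. Db (Db–F–Ab) doesn't fit — on degree 3 Bb major would have Dm (iii). Db is the degree-3 chord of Bb minor, so it is the borrowed bIII.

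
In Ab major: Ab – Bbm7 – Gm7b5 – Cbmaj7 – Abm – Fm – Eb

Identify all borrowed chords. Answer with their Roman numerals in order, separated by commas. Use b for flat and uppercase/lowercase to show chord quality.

bIIImaj7, i

In Ab major the diatonic chords are Ab, Bbm, Cm, Db, Eb, Fm, Gdim. Of the given chords, Ab, Bbm7, Gm7b5, Fm and Eb are diatonic. Cbmaj7 (Cb–Eb–Gb–Bb) doesn't fit — on degree 3 Ab major would have Cm (iii). Cbmaj7 is the degree-3 chord of Ab minor, so it is the borrowed bIIImaj7. Abm (Ab–Cb–Eb) doesn't fit — on degree 1 Ab major would have Ab (I). Abm is the degree-1 chord of Ab minor, so it is the borrowed i.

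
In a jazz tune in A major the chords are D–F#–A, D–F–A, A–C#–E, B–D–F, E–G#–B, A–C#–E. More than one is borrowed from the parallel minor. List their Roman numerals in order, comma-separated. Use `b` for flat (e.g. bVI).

In A major the diatonic chords are A, Bm, C#m, D, E, F#m, G#dim. D–F#–A = D, A–C#–E = A and E–G#–B = E are all diatonic. D–F–A doesn't fit — on degree 4 A major would have D (IV). Dm is the degree-4 chord of A minor, so it is the borrowed iv. B–D–F doesn't fit — on degree 2 A major would have Bm (ii). Bdim is the degree-2 chord of A minor, so it is the borrowed ii°.

iv, ii°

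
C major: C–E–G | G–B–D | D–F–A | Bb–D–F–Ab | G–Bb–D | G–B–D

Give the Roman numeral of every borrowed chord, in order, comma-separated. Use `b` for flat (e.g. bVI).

In C major the diatonic chords are C, Dm, Em, F, G, Am, Bdim. C–E–G = C, G–B–D = G and D–F–A = Dm all belong to that set. But Bb–D–F–Ab is foreign: the diatonic vii° on degree 7 is Bdim, whereas Bb7 comes from C minor. It is labeled bVII7. But G–Bb–D is foreign: the diatonic V on degree 5 is G, whereas Gm comes from C minor. It is labeled v.

bVII7, v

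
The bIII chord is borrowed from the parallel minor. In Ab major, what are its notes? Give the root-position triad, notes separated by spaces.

Scale degree 3 in Ab major is C. bIII uses the lowered form, Cb, taken from Ab minor. In Ab minor the chord on Cb is Cb–Eb–Gb.

Cb Eb Gb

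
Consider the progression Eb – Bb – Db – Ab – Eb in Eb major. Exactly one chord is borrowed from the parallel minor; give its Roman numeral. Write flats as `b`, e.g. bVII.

Eb major has the diatonic set Eb, Fm, Gm, Ab, Bb, Cm, Ddim. Eb, Bb and Ab are all diatonic. But Db (Db–F–Ab) is foreign: the diatonic vii° on degree 7 is Ddim, whereas Db comes from Eb minor. It is labeled bVII.

bVII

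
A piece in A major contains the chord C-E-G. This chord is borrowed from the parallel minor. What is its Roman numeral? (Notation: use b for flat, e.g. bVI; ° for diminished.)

bIII

The root C is the lowered 3rd scale degree — diatonically A major has C# there. Diatonically A major has C#m (iii) on that degree; C–E–G is instead the major chord native to A minor, so it takes the label bIII.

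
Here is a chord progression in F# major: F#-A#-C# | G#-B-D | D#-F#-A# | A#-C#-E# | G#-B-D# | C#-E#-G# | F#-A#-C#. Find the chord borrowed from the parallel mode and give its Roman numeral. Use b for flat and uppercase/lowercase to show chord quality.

The diatonic triads in F# major are F#, G#m, A#m, B, C#, D#m, E#dim. F#–A#–C# = F#, D#–F#–A# = D#m, A#–C#–E# = A#m, G#–B–D# = G#m and C#–E#–G# = C# are all diatonic. But G#–B–D is foreign: the diatonic ii on degree 2 is G#m, whereas G#dim comes from F# minor. It is labeled ii°.

ii°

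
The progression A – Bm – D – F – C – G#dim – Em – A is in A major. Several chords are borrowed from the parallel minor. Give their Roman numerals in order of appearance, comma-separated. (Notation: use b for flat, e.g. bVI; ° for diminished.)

bVI, bIII, v

The diatonic triads in A major are A, Bm, C#m, D, E, F#m, G#dim. Of the given chords, A, Bm, D and G#dim are diatonic. F (F–A–C) is not: scale degree 6 in A major carries F#m (vi). In A minor the chord on that degree is F, so here it functions as bVI, borrowed from the parallel minor. C (C–E–G) is not: scale degree 3 in A major carries C#m (iii). In A minor the chord on that degree is C, so here it functions as bIII, borrowed from the parallel minor. Em (E–G–B) doesn't fit — on degree 5 A major would have E (V). Em is the degree-5 chord of A minor, so it is the borrowed v.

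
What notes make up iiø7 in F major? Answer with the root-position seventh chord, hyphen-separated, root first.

The root, G, is scale degree 2 — the same note in F major and F minor; only the chord quality changes. Building the half-diminished-seventh chord from the parallel minor on G: G–Bb–Db–F.

G-Bb-Db-F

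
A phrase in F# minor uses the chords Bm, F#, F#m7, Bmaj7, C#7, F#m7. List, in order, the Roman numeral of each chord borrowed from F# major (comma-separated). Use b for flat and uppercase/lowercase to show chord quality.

In F# minor (with V from harmonic minor) the diatonic chords are F#m, G#dim, A, Bm, C#, D, E. Bm, F#m7 and C#7 are all diatonic. F# (F#–A#–C#) is not: scale degree 1 in F# minor carries F#m (i). In F# major the chord on that degree is F#, so here it functions as I, borrowed from the parallel major. Bmaj7 (B–D#–F#–A#) doesn't fit — on degree 4 F# minor would have Bm (iv). Bmaj7 is the degree-4 chord of F# major, so it is the borrowed IVmaj7.

I, IVmaj7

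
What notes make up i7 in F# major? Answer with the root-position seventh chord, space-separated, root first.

F# A C# E

i7 is built on scale degree 1, which is F# in both F# major and its parallel. In F# minor the chord on F# is F#–A–C#–E.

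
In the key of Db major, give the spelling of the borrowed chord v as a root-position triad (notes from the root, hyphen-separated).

The root, Ab, is scale degree 5 — the same note in Db major and Db minor; only the chord quality changes. Building the minor chord from the parallel minor on Ab: Ab–Cb–Eb.

Ab-Cb-Eb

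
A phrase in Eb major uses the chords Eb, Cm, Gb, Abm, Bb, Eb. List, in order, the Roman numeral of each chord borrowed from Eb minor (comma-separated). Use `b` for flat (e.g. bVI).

bIII, iv

Eb major has the diatonic set Eb, Fm, Gm, Ab, Bb, Cm, Ddim. Of the given chords, Eb, Cm and Bb are diatonic. Gb (Gb–Bb–Db) is not: scale degree 3 in Eb major carries Gm (iii). In Eb minor the chord on that degree is Gb, so here it functions as bIII, borrowed from the parallel minor. Abm (Ab–Cb–Eb) doesn't fit — on degree 4 Eb major would have Ab (IV). Abm is the degree-4 chord of Eb minor, so it is the borrowed iv.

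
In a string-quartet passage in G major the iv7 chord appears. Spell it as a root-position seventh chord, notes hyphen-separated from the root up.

C-Eb-G-Bb

iv7 is built on scale degree 4, which is C in both G major and its parallel. Stacking thirds in G minor on C gives C–Eb–G–Bb.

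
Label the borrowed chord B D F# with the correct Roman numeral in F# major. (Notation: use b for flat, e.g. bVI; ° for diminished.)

iv

The root B is the diatonic 4th degree of F# major; the borrowing shows in the chord quality. B–D–F# is a minor chord — the form found in F# minor, not the diatonic IV (B). Borrowed into F# major it is written iv.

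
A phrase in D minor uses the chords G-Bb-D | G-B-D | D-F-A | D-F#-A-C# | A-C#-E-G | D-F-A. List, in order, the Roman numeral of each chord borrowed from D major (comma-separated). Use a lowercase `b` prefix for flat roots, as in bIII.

The diatonic triads in D minor (with V from harmonic minor) are Dm, Edim, F, Gm, A, Bb, C. Of the given chords, G–Bb–D = Gm, D–F–A = Dm and A–C#–E–G = A7 are diatonic. G–B–D is not: scale degree 4 in D minor carries Gm (iv). In D major the chord on that degree is G, so here it functions as IV, borrowed from the parallel major. D–F#–A–C# is not: scale degree 1 in D minor carries Dm (i). In D major the chord on that degree is Dmaj7, so here it functions as Imaj7, borrowed from the parallel major.

IV, Imaj7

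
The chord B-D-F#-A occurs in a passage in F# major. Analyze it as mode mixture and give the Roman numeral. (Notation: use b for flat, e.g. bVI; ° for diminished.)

iv7

B is scale degree 4 in F# major. Diatonically F# major has B (IV) on that degree; B–D–F#–A is instead the minor-seventh chord native to F# minor, so it takes the label iv7.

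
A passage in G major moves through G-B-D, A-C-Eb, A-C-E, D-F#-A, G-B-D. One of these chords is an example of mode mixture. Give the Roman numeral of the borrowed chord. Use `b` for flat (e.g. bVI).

The diatonic triads in G major are G, Am, Bm, C, D, Em, F#dim. Of the given chords, G–B–D = G, A–C–E = Am and D–F#–A = D are diatonic. A–C–Eb is not: scale degree 2 in G major carries Am (ii). In G minor the chord on that degree is Adim, so here it functions as ii°, borrowed from the parallel minor.

ii°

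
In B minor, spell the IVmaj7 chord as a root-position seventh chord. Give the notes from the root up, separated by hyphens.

IVmaj7 is built on scale degree 4, which is E in both B minor and its parallel. Stacking thirds in B major on E gives E–G#–B–D#.

E-G#-B-D#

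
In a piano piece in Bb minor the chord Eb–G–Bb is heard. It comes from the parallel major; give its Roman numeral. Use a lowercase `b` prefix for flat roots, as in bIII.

IV

Eb is scale degree 4 in Bb minor. Diatonically Bb minor has Ebm (iv) on that degree; Eb–G–Bb is instead the major chord native to Bb major, so it takes the label IV.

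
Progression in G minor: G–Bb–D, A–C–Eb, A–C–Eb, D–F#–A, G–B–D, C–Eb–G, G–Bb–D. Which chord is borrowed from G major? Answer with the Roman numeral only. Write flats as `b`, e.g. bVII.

I

In G minor (with V from harmonic minor) the diatonic chords are Gm, Adim, Bb, Cm, D, Eb, F. G–Bb–D = Gm, A–C–Eb = Adim, D–F#–A = D and C–Eb–G = Cm are all diatonic. G–B–D is not: scale degree 1 in G minor carries Gm (i). In G major the chord on that degree is G, so here it functions as I, borrowed from the parallel major.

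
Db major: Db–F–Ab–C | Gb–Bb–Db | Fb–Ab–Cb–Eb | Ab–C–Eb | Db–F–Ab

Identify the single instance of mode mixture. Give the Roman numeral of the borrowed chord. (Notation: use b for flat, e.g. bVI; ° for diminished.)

The diatonic triads in Db major are Db, Ebm, Fm, Gb, Ab, Bbm, Cdim. Db–F–Ab–C = Dbmaj7, Gb–Bb–Db = Gb, Ab–C–Eb = Ab and Db–F–Ab = Db are all diatonic. Fb–Ab–Cb–Eb doesn't fit — on degree 3 Db major would have Fm (iii). Fbmaj7 is the degree-3 chord of Db minor, so it is the borrowed bIIImaj7.

bIIImaj7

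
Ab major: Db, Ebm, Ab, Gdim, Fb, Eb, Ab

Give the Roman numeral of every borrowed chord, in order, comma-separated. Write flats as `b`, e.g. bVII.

In Ab major the diatonic chords are Ab, Bbm, Cm, Db, Eb, Fm, Gdim. Of the given chords, Db, Ab, Gdim and Eb are diatonic. But Ebm (Eb–Gb–Bb) is foreign: the diatonic V on degree 5 is Eb, whereas Ebm comes from Ab minor. It is labeled v. Fb (Fb–Ab–Cb) is not: scale degree 6 in Ab major carries Fm (vi). In Ab minor the chord on that degree is Fb, so here it functions as bVI, borrowed from the parallel minor.

v, bVI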